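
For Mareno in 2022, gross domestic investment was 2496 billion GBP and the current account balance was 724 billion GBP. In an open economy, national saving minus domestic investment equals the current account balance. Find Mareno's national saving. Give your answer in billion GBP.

3220

S = I + CA = 2496 + 724 = 3220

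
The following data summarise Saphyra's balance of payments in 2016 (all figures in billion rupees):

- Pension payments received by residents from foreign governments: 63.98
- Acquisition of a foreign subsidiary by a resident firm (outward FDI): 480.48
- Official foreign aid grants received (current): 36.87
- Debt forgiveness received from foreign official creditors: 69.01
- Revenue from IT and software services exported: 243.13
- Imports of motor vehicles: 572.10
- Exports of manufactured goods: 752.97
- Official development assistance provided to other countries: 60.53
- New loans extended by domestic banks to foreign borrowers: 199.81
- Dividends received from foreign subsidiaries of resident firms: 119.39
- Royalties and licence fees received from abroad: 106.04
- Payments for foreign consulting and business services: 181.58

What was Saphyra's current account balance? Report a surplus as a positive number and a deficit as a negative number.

Goods: -572.10 + 752.97 = 180.87
Services: 106.04 - 181.58 + 243.13 = 167.59
Primary income: 119.39
Secondary income: 36.87 + 63.98 - 60.53 = 40.32
Current account = 180.87 + 167.59 + 119.39 + 40.32 = 508.17
(Excluded from the current account — financial account: acquisition of a foreign subsidiary by a resident firm (outward FDI) 480.48, new loans extended by domestic banks to foreign borrowers 199.81; capital account: debt forgiveness received from foreign official creditors 69.01.)

508.17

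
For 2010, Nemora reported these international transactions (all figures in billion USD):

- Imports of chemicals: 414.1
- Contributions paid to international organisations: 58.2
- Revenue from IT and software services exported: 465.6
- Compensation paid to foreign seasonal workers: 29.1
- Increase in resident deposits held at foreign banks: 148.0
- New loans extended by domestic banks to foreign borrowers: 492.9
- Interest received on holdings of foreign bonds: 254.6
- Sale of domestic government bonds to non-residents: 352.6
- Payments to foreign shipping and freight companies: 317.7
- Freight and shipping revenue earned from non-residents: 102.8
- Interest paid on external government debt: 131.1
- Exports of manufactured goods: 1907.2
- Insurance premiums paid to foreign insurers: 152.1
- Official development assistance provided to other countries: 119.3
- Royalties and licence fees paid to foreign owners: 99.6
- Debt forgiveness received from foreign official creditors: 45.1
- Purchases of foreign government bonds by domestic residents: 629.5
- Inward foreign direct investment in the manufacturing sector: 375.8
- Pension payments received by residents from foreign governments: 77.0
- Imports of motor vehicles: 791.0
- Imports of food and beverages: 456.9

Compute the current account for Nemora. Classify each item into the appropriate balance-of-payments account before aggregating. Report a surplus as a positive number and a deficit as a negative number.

Goods: -414.1 - 791.0 + 1907.2 - 456.9 = 245.2
Services: -317.7 + 465.6 - 99.6 + 102.8 - 152.1 = -1.0
Primary income: -131.1 - 29.1 + 254.6 = 94.4
Secondary income: 77.0 - 58.2 - 119.3 = -100.5
Current account = 245.2 + (-1.0) + 94.4 + (-100.5) = 238.1
(Excluded from the current account — financial account: increase in resident deposits held at foreign banks 148.0, new loans extended by domestic banks to foreign borrowers 492.9, sale of domestic government bonds to non-residents 352.6, purchases of foreign government bonds by domestic residents 629.5, inward foreign direct investment in the manufacturing sector 375.8; capital account: debt forgiveness received from foreign official creditors 45.1.)

238.1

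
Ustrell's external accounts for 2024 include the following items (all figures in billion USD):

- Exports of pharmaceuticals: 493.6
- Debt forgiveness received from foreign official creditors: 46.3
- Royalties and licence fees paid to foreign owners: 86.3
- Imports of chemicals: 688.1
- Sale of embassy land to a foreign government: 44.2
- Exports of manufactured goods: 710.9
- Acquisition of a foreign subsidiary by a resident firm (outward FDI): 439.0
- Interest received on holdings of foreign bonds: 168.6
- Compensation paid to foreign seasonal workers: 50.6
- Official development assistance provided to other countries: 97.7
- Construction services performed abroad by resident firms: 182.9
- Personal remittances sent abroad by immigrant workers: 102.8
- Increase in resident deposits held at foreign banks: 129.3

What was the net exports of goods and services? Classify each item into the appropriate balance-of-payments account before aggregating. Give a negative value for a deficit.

Goods: 493.6 - 688.1 + 710.9 = 516.4
Services: 182.9 - 86.3 = 96.6
Trade balance = 516.4 + 96.6 = 613.0
(Excluded from the trade balance — capital account: debt forgiveness received from foreign official creditors 46.3, sale of embassy land to a foreign government 44.2; financial account: acquisition of a foreign subsidiary by a resident firm (outward FDI) 439.0, increase in resident deposits held at foreign banks 129.3; primary income: interest received on holdings of foreign bonds 168.6, compensation paid to foreign seasonal workers 50.6; secondary income: official development assistance provided to other countries 97.7, personal remittances sent abroad by immigrant workers 102.8.)

613.0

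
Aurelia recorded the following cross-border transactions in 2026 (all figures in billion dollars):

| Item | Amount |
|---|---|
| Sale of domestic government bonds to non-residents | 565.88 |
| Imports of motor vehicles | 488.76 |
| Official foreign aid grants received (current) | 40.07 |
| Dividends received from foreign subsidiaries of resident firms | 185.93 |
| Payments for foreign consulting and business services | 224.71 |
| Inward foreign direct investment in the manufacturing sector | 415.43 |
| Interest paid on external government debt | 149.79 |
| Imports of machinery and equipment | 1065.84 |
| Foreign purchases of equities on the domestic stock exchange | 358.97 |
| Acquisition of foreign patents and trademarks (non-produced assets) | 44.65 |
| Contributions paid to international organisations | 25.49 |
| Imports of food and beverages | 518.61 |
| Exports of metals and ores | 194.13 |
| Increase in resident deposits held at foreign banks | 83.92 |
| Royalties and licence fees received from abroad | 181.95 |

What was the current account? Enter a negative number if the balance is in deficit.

Goods: -518.61 + 194.13 - 488.76 - 1065.84 = -1879.08
Services: -224.71 + 181.95 = -42.76
Primary income: -149.79 + 185.93 = 36.14
Secondary income: 40.07 - 25.49 = 14.58
Current account = (-1879.08) + (-42.76) + 36.14 + 14.58 = -1871.12
(Excluded from the current account — financial account: sale of domestic government bonds to non-residents 565.88, inward foreign direct investment in the manufacturing sector 415.43, foreign purchases of equities on the domestic stock exchange 358.97, increase in resident deposits held at foreign banks 83.92; capital account: acquisition of foreign patents and trademarks (non-produced assets) 44.65.)

-1871.12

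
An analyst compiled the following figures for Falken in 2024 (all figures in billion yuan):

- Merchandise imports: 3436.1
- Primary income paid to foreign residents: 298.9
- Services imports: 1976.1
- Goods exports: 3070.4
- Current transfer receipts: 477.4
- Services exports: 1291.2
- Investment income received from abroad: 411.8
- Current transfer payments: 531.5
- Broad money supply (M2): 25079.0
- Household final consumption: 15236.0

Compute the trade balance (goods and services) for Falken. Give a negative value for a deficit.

-1050.6

Goods balance = 3070.4 - 3436.1 = -365.7
Services balance = 1291.2 - 1976.1 = -684.9
Trade balance (goods + services) = -365.7 + (-684.9) = -1050.6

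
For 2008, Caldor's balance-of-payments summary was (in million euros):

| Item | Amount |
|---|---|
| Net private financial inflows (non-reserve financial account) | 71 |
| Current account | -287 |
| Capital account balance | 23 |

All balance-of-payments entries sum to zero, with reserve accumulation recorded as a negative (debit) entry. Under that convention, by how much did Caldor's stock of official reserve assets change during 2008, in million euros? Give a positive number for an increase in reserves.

-193

Official reserve transactions balance = -((-287) + 23 + 71) = 193
An accumulation of reserves is recorded as a debit (negative entry), so the change in the stock of reserves is the negative of that balance.
Change in official reserves = -(193) = -193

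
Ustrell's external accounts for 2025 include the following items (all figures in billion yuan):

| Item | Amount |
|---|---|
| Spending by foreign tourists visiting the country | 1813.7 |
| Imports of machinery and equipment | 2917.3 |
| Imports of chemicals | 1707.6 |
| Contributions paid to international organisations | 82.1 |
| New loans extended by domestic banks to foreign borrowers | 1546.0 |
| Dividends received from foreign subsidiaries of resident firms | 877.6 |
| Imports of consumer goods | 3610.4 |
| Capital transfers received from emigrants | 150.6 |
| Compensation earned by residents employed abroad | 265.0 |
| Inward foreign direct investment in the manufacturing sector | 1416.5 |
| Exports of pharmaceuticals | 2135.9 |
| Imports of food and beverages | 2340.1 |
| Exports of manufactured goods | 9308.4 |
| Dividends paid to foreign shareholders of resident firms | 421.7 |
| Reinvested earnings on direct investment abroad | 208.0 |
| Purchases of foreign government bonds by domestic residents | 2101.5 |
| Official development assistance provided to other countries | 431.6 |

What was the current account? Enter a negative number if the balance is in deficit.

3097.8

Goods: -3610.4 - 1707.6 - 2917.3 + 2135.9 - 2340.1 + 9308.4 = 868.9
Services: 1813.7
Primary income: 208.0 + 877.6 + 265.0 - 421.7 = 928.9
Secondary income: -431.6 - 82.1 = -513.7
Current account = 868.9 + 1813.7 + 928.9 + (-513.7) = 3097.8
(Excluded from the current account — financial account: new loans extended by domestic banks to foreign borrowers 1546.0, inward foreign direct investment in the manufacturing sector 1416.5, purchases of foreign government bonds by domestic residents 2101.5; capital account: capital transfers received from emigrants 150.6.)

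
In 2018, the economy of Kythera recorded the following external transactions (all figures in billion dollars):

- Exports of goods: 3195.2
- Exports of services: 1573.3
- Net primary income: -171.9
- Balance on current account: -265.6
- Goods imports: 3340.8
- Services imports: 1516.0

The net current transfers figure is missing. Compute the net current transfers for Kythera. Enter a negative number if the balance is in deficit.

Current account = goods balance + services balance + net primary income + net secondary income
Sum of the known components = -260.2
Net current transfers = CA - (known components) = -265.6 - (-260.2) = -5.4

-5.4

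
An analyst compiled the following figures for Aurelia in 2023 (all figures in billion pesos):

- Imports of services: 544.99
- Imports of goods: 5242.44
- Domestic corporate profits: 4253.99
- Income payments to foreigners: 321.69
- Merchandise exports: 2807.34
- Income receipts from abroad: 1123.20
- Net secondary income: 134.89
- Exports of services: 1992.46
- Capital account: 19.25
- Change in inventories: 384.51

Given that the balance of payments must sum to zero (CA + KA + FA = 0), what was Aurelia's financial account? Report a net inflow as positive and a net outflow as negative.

Goods balance = 2807.34 - 5242.44 = -2435.10
Services balance = 1992.46 - 544.99 = 1447.47
Trade balance (goods + services) = -2435.10 + 1447.47 = -987.63
Net primary income = 1123.20 - 321.69 = 801.51
Net secondary income = 134.89
Current account = -987.63 + 801.51 + 134.89 = -51.23
Financial account = -(-51.23 + 19.25) = 31.98

31.98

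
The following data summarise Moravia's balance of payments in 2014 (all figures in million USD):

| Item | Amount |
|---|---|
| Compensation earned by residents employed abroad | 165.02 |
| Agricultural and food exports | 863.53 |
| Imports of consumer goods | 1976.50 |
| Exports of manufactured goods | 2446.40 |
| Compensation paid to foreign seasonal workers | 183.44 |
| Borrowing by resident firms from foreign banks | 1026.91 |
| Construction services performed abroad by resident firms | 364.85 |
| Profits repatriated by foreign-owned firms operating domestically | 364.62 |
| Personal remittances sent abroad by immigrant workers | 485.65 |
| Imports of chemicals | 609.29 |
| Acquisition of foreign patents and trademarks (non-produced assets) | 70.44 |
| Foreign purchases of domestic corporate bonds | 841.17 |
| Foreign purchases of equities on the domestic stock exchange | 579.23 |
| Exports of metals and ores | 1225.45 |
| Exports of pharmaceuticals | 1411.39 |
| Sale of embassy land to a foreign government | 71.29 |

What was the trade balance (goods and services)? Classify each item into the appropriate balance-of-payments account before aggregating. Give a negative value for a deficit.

Goods: -1976.50 - 609.29 + 863.53 + 2446.40 + 1225.45 + 1411.39 = 3360.98
Services: 364.85
Trade balance = 3360.98 + 364.85 = 3725.83
(Excluded from the trade balance — primary income: compensation earned by residents employed abroad 165.02, compensation paid to foreign seasonal workers 183.44, profits repatriated by foreign-owned firms operating domestically 364.62; financial account: borrowing by resident firms from foreign banks 1026.91, foreign purchases of domestic corporate bonds 841.17, foreign purchases of equities on the domestic stock exchange 579.23; secondary income: personal remittances sent abroad by immigrant workers 485.65; capital account: acquisition of foreign patents and trademarks (non-produced assets) 70.44, sale of embassy land to a foreign government 71.29.)

3725.83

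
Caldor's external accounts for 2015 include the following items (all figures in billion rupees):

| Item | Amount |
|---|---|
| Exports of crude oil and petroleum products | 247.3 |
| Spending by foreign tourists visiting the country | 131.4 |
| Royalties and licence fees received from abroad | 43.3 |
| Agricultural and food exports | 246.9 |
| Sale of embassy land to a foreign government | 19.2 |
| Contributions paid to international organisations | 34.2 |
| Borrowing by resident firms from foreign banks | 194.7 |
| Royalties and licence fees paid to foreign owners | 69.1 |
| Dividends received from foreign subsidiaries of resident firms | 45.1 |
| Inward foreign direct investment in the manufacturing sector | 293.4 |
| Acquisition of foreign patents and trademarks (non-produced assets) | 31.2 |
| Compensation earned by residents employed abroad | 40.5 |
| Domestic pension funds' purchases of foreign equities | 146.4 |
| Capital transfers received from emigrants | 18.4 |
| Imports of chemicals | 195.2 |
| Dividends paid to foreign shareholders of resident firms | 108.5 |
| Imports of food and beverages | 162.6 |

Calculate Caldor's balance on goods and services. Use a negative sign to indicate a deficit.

Goods: -162.6 + 246.9 - 195.2 + 247.3 = 136.4
Services: 43.3 - 69.1 + 131.4 = 105.6
Trade balance = 136.4 + 105.6 = 242.0
(Excluded from the trade balance — capital account: sale of embassy land to a foreign government 19.2, acquisition of foreign patents and trademarks (non-produced assets) 31.2, capital transfers received from emigrants 18.4; secondary income: contributions paid to international organisations 34.2; financial account: borrowing by resident firms from foreign banks 194.7, inward foreign direct investment in the manufacturing sector 293.4, domestic pension funds' purchases of foreign equities 146.4; primary income: dividends received from foreign subsidiaries of resident firms 45.1, compensation earned by residents employed abroad 40.5, dividends paid to foreign shareholders of resident firms 108.5.)

242.0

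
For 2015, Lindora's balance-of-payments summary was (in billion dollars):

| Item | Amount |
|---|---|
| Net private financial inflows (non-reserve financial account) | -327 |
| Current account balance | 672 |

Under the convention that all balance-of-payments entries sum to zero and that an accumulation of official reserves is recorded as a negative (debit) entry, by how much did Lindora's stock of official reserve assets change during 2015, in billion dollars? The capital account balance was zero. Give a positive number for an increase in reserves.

Official reserve transactions balance = -(672 + (-327)) = -345
An accumulation of reserves is recorded as a debit (negative entry), so the change in the stock of reserves is the negative of that balance.
Change in official reserves = -(-345) = 345

345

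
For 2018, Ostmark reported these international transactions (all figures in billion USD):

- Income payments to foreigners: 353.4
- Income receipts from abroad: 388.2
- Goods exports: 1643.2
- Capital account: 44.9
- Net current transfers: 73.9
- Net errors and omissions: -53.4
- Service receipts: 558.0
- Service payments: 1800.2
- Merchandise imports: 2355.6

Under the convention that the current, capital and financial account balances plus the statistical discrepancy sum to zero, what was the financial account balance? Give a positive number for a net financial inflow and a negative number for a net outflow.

1854.4

Goods balance = 1643.2 - 2355.6 = -712.4
Services balance = 558.0 - 1800.2 = -1242.2
Trade balance (goods + services) = -712.4 + (-1242.2) = -1954.6
Net primary income = 388.2 - 353.4 = 34.8
Net secondary income = 73.9
Current account = -1954.6 + 34.8 + 73.9 = -1845.9
Financial account = -(-1845.9 + 44.9 + (-53.4)) = 1854.4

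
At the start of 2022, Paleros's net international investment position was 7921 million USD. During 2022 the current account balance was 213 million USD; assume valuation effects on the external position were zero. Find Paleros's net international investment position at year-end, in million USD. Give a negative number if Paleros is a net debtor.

With no valuation effects, change in NIIP = current account = 213
End-of-year NIIP = 7921 + 213 = 8134

8134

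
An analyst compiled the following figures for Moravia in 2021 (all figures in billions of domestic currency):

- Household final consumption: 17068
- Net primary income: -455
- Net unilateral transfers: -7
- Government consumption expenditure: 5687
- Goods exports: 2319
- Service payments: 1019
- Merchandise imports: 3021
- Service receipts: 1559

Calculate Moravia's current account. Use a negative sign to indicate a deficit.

Goods balance = 2319 - 3021 = -702
Services balance = 1559 - 1019 = 540
Trade balance (goods + services) = -702 + 540 = -162
Net primary income = -455
Net secondary income = -7
Current account = -162 + (-455) + (-7) = -624

-624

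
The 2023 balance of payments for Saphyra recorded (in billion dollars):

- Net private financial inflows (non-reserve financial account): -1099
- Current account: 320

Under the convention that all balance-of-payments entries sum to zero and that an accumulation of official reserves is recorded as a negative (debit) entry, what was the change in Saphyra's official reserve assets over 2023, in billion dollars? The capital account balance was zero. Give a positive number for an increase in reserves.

Official reserve transactions balance = -(320 + (-1099)) = 779
An accumulation of reserves is recorded as a debit (negative entry), so the change in the stock of reserves is the negative of that balance.
Change in official reserves = -(779) = -779

-779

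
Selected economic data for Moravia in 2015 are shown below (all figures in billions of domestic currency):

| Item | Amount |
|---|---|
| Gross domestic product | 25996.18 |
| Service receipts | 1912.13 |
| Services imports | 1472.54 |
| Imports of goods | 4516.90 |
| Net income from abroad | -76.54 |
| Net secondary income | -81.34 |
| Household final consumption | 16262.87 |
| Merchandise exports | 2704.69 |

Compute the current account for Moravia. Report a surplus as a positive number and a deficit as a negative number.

-1530.50

Goods balance = 2704.69 - 4516.90 = -1812.21
Services balance = 1912.13 - 1472.54 = 439.59
Trade balance (goods + services) = -1812.21 + 439.59 = -1372.62
Net primary income = -76.54
Net secondary income = -81.34
Current account = -1372.62 + (-76.54) + (-81.34) = -1530.50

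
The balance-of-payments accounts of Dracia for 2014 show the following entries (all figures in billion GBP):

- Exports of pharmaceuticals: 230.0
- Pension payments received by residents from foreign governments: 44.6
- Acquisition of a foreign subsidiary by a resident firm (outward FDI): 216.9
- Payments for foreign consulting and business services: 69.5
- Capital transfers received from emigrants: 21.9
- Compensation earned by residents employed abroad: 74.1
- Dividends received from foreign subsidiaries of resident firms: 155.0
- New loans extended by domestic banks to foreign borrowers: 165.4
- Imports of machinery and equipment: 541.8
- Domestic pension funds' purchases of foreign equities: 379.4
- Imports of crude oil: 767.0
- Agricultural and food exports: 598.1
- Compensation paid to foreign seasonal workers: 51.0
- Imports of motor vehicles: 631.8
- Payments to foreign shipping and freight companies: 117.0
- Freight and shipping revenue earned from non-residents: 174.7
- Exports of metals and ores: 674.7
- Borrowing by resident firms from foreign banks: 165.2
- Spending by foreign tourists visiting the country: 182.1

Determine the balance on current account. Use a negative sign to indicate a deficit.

Goods: -767.0 + 674.7 + 598.1 + 230.0 - 541.8 - 631.8 = -437.8
Services: 174.7 + 182.1 - 117.0 - 69.5 = 170.3
Primary income: 155.0 + 74.1 - 51.0 = 178.1
Secondary income: 44.6
Current account = (-437.8) + 170.3 + 178.1 + 44.6 = -44.8
(Excluded from the current account — financial account: acquisition of a foreign subsidiary by a resident firm (outward FDI) 216.9, new loans extended by domestic banks to foreign borrowers 165.4, domestic pension funds' purchases of foreign equities 379.4, borrowing by resident firms from foreign banks 165.2; capital account: capital transfers received from emigrants 21.9.)

-44.8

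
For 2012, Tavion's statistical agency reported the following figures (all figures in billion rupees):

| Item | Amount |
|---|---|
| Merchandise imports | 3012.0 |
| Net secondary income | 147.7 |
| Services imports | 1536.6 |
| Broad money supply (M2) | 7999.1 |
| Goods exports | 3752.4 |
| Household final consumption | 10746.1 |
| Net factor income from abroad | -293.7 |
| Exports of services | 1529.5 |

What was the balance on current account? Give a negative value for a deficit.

Goods balance = 3752.4 - 3012.0 = 740.4
Services balance = 1529.5 - 1536.6 = -7.1
Trade balance (goods + services) = 740.4 + (-7.1) = 733.3
Net primary income = -293.7
Net secondary income = 147.7
Current account = 733.3 + (-293.7) + 147.7 = 587.3

587.3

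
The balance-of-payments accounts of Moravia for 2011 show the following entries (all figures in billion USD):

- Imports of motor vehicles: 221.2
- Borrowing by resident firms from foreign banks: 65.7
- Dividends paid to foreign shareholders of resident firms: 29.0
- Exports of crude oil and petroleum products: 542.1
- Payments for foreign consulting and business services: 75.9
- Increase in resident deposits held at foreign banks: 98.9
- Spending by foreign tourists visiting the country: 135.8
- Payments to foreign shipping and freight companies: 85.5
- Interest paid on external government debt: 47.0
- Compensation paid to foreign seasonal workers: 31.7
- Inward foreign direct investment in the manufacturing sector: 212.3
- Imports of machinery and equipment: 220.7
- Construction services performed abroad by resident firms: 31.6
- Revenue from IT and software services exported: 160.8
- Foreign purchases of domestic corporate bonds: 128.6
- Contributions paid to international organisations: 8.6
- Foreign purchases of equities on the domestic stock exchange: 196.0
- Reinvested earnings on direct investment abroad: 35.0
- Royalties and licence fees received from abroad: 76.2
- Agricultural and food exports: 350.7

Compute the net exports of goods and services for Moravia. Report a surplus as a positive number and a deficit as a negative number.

693.9

Goods: 350.7 - 221.2 - 220.7 + 542.1 = 450.9
Services: 76.2 - 85.5 + 31.6 + 160.8 - 75.9 + 135.8 = 243.0
Trade balance = 450.9 + 243.0 = 693.9
(Excluded from the trade balance — financial account: borrowing by resident firms from foreign banks 65.7, increase in resident deposits held at foreign banks 98.9, inward foreign direct investment in the manufacturing sector 212.3, foreign purchases of domestic corporate bonds 128.6, foreign purchases of equities on the domestic stock exchange 196.0; primary income: dividends paid to foreign shareholders of resident firms 29.0, interest paid on external government debt 47.0, compensation paid to foreign seasonal workers 31.7, reinvested earnings on direct investment abroad 35.0; secondary income: contributions paid to international organisations 8.6.)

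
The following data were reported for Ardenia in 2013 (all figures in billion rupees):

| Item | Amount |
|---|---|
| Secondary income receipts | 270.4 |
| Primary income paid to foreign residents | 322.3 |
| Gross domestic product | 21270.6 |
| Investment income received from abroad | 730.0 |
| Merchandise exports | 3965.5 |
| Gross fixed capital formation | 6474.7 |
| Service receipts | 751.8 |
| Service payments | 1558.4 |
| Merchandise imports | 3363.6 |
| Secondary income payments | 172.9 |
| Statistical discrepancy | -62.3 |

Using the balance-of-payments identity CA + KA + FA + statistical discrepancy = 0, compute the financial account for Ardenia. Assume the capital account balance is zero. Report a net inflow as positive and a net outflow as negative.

-238.2

Goods balance = 3965.5 - 3363.6 = 601.9
Services balance = 751.8 - 1558.4 = -806.6
Trade balance (goods + services) = 601.9 + (-806.6) = -204.7
Net primary income = 730.0 - 322.3 = 407.7
Net secondary income = 270.4 - 172.9 = 97.5
Current account = -204.7 + 407.7 + 97.5 = 300.5
Financial account = -(300.5 + (-62.3)) = -238.2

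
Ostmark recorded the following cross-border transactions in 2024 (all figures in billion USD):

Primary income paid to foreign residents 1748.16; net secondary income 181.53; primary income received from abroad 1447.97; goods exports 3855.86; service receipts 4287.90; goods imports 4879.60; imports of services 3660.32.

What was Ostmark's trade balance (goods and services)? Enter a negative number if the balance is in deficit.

-396.16

Goods balance = 3855.86 - 4879.60 = -1023.74
Services balance = 4287.90 - 3660.32 = 627.58
Trade balance (goods + services) = -1023.74 + 627.58 = -396.16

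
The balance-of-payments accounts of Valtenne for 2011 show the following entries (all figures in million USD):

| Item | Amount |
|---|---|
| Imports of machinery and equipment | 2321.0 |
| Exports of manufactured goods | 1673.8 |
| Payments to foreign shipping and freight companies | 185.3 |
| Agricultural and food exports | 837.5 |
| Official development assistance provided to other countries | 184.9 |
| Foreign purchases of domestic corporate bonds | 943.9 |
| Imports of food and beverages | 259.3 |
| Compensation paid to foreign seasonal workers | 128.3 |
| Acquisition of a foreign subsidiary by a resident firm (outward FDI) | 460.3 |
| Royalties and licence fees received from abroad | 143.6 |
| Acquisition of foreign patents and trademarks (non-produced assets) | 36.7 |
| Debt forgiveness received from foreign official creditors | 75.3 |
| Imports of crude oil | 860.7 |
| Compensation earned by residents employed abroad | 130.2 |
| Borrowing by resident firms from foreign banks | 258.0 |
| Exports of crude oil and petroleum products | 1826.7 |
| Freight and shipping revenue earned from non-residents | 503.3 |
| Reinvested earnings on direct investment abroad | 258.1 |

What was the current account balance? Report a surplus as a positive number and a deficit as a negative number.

Goods: 837.5 + 1673.8 - 259.3 + 1826.7 - 2321.0 - 860.7 = 897.0
Services: 503.3 + 143.6 - 185.3 = 461.6
Primary income: 258.1 - 128.3 + 130.2 = 260.0
Secondary income: -184.9
Current account = 897.0 + 461.6 + 260.0 + (-184.9) = 1433.7
(Excluded from the current account — financial account: foreign purchases of domestic corporate bonds 943.9, acquisition of a foreign subsidiary by a resident firm (outward FDI) 460.3, borrowing by resident firms from foreign banks 258.0; capital account: acquisition of foreign patents and trademarks (non-produced assets) 36.7, debt forgiveness received from foreign official creditors 75.3.)

1433.7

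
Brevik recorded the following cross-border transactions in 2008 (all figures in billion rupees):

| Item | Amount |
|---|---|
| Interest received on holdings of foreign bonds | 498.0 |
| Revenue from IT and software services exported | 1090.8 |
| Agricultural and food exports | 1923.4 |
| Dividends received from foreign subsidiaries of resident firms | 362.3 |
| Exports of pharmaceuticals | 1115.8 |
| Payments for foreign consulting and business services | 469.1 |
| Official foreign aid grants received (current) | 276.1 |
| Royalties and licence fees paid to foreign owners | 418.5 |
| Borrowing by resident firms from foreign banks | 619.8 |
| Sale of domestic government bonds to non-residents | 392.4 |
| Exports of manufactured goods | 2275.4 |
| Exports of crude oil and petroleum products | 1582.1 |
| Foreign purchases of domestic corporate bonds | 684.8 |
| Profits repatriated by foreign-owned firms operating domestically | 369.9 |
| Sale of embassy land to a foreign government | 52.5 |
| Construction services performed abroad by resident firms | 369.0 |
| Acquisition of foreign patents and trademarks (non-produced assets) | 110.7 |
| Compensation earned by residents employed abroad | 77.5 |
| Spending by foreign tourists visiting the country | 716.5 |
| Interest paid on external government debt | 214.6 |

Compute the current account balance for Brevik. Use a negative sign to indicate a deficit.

8814.8

Goods: 2275.4 + 1582.1 + 1115.8 + 1923.4 = 6896.7
Services: 369.0 - 418.5 + 1090.8 + 716.5 - 469.1 = 1288.7
Primary income: 77.5 - 369.9 - 214.6 + 362.3 + 498.0 = 353.3
Secondary income: 276.1
Current account = 6896.7 + 1288.7 + 353.3 + 276.1 = 8814.8
(Excluded from the current account — financial account: borrowing by resident firms from foreign banks 619.8, sale of domestic government bonds to non-residents 392.4, foreign purchases of domestic corporate bonds 684.8; capital account: sale of embassy land to a foreign government 52.5, acquisition of foreign patents and trademarks (non-produced assets) 110.7.)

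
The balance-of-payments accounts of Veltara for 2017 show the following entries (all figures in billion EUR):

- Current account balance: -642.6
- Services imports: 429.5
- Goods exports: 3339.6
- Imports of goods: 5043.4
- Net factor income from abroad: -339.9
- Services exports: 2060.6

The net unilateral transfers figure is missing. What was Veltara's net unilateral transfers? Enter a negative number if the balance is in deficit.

-230.0

Current account = goods balance + services balance + net primary income + net secondary income
Sum of the known components = -412.6
Net unilateral transfers = CA - (known components) = -642.6 - (-412.6) = -230.0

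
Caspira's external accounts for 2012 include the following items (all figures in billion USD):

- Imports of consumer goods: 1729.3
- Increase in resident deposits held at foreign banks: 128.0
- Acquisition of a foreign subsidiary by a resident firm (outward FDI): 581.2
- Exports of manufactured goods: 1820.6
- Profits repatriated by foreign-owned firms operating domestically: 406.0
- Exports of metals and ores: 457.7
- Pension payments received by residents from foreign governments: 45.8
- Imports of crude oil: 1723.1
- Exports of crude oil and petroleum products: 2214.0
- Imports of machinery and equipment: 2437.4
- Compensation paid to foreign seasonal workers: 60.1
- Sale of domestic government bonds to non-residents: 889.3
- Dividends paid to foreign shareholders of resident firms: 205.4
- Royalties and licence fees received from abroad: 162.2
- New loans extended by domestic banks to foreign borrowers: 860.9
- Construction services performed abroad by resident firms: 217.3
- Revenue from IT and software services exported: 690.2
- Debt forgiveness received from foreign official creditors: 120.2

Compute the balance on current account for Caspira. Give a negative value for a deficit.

Goods: 1820.6 - 2437.4 - 1723.1 + 2214.0 - 1729.3 + 457.7 = -1397.5
Services: 217.3 + 162.2 + 690.2 = 1069.7
Primary income: -60.1 - 406.0 - 205.4 = -671.5
Secondary income: 45.8
Current account = (-1397.5) + 1069.7 + (-671.5) + 45.8 = -953.5
(Excluded from the current account — financial account: increase in resident deposits held at foreign banks 128.0, acquisition of a foreign subsidiary by a resident firm (outward FDI) 581.2, sale of domestic government bonds to non-residents 889.3, new loans extended by domestic banks to foreign borrowers 860.9; capital account: debt forgiveness received from foreign official creditors 120.2.)

-953.5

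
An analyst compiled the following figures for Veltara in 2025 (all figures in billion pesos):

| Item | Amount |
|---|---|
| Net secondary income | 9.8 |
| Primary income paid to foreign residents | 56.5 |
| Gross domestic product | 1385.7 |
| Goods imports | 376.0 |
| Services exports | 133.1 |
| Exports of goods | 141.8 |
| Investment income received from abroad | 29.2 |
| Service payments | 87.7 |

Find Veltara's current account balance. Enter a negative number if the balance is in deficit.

-206.3

Goods balance = 141.8 - 376.0 = -234.2
Services balance = 133.1 - 87.7 = 45.4
Trade balance (goods + services) = -234.2 + 45.4 = -188.8
Net primary income = 29.2 - 56.5 = -27.3
Net secondary income = 9.8
Current account = -188.8 + (-27.3) + 9.8 = -206.3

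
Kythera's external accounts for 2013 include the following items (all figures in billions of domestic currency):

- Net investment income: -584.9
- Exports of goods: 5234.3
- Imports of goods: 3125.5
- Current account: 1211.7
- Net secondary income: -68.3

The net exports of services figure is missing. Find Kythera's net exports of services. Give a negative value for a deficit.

-243.9

Current account = goods balance + services balance + net primary income + net secondary income
Sum of the known components = 1455.6
Net exports of services = CA - (known components) = 1211.7 - 1455.6 = -243.9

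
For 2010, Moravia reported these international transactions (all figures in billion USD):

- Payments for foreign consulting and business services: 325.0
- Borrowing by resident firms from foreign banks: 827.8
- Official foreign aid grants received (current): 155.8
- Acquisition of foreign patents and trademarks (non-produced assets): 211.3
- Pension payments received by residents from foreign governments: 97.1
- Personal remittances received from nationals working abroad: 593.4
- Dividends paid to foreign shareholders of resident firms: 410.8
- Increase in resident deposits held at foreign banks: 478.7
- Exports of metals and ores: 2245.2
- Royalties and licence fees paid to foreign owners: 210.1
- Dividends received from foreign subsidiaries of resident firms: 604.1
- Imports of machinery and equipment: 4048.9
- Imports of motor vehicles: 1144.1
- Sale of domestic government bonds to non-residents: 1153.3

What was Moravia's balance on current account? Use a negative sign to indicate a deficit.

-2443.3

Goods: -4048.9 - 1144.1 + 2245.2 = -2947.8
Services: -210.1 - 325.0 = -535.1
Primary income: 604.1 - 410.8 = 193.3
Secondary income: 593.4 + 97.1 + 155.8 = 846.3
Current account = (-2947.8) + (-535.1) + 193.3 + 846.3 = -2443.3
(Excluded from the current account — financial account: borrowing by resident firms from foreign banks 827.8, increase in resident deposits held at foreign banks 478.7, sale of domestic government bonds to non-residents 1153.3; capital account: acquisition of foreign patents and trademarks (non-produced assets) 211.3.)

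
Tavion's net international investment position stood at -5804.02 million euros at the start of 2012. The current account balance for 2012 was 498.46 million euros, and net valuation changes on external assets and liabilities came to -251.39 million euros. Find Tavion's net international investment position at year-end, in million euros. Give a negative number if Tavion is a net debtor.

-5556.95

Change in NIIP = current account + net valuation change = 498.46 + (-251.39) = 247.07
End-of-year NIIP = -5804.02 + 247.07 = -5556.95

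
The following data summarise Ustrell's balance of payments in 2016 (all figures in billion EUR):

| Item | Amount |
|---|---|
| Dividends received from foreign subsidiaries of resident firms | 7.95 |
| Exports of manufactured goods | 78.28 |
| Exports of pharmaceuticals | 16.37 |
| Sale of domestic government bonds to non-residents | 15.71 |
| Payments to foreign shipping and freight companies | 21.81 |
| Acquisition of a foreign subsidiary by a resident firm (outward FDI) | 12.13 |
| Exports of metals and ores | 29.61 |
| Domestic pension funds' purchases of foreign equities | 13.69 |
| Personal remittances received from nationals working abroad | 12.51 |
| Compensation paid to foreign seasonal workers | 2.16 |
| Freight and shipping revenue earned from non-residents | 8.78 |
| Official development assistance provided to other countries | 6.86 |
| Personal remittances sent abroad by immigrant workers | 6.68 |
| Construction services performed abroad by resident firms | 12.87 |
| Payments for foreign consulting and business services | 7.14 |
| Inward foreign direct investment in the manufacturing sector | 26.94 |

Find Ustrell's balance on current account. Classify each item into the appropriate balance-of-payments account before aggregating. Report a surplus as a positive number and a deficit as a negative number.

121.72

Goods: 29.61 + 16.37 + 78.28 = 124.26
Services: -21.81 + 12.87 + 8.78 - 7.14 = -7.30
Primary income: 7.95 - 2.16 = 5.79
Secondary income: 12.51 - 6.68 - 6.86 = -1.03
Current account = 124.26 + (-7.30) + 5.79 + (-1.03) = 121.72
(Excluded from the current account — financial account: sale of domestic government bonds to non-residents 15.71, acquisition of a foreign subsidiary by a resident firm (outward FDI) 12.13, domestic pension funds' purchases of foreign equities 13.69, inward foreign direct investment in the manufacturing sector 26.94.)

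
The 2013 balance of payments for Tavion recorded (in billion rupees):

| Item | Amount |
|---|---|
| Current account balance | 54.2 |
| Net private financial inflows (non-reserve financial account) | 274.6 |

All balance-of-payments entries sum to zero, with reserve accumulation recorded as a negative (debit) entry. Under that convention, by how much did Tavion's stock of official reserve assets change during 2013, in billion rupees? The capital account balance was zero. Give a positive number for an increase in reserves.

328.8

Official reserve transactions balance = -(54.2 + 274.6) = -328.8
An accumulation of reserves is recorded as a debit (negative entry), so the change in the stock of reserves is the negative of that balance.
Change in official reserves = -(-328.8) = 328.8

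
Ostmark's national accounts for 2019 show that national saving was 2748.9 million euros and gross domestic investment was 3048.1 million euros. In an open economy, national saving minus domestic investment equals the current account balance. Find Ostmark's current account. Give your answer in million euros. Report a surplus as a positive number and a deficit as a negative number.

S - I = CA (net lending to the rest of the world).
CA = S - I = 2748.9 - 3048.1 = -299.2

-299.2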